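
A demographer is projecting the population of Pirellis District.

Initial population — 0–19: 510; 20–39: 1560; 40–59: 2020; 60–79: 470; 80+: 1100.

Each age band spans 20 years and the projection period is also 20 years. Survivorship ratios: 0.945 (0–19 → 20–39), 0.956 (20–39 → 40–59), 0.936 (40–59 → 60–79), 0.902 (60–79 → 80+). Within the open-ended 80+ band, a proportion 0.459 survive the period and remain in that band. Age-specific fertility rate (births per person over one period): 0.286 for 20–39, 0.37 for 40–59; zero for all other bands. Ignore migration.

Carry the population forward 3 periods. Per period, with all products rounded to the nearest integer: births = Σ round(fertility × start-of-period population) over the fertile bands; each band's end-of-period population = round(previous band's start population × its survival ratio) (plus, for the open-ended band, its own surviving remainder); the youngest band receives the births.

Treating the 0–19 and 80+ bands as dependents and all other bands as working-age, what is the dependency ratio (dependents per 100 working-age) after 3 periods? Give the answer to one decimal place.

126.4

Numbering the groups 1..5 from youngest to oldest:
Period 1.
Births: 1560 * 0.286 = 446 ; 2020 * 0.37 = 747 — total 1193
Group 2: 510 * 0.945 = 482
Group 3: 1560 * 0.956 = 1491
Group 4: 2020 * 0.936 = 1891
Group 5: 470 * 0.902 + 1100 * 0.459 = 424 + 505 = 929
Giving 1193 / 482 / 1491 / 1891 / 929.
Period 2.
Births: 482 * 0.286 = 138 ; 1491 * 0.37 = 552 — total 690
Group 2: 1193 * 0.945 = 1127
Group 3: 482 * 0.956 = 461
Group 4: 1491 * 0.936 = 1396
Group 5: 1891 * 0.902 + 929 * 0.459 = 1706 + 426 = 2132
Giving 690 / 1127 / 461 / 1396 / 2132.
Period 3.
Births: 1127 * 0.286 = 322 ; 461 * 0.37 = 171 — total 493
Group 2: 690 * 0.945 = 652
Group 3: 1127 * 0.956 = 1077
Group 4: 461 * 0.936 = 431
Group 5: 1396 * 0.902 + 2132 * 0.459 = 1259 + 979 = 2238
Giving 493 / 652 / 1077 / 431 / 2238.
Dependents (band 0–19 + band 80+) = 493 + 2238 = 2731; working-age = 2160; ratio = 2731/2160 × 100 = 126.4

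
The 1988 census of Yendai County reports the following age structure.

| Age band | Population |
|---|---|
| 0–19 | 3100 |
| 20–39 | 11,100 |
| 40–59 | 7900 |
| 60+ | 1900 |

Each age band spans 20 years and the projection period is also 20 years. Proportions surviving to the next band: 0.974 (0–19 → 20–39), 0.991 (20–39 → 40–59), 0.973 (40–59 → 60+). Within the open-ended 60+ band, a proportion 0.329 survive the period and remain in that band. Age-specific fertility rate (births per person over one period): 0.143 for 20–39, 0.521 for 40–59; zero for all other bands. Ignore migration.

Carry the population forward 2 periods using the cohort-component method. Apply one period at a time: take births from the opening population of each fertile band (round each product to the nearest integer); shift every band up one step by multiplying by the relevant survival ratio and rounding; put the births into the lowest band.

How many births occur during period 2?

Numbering the groups 1..4 from youngest to oldest:
Period 1.
Births: 11100 × 0.143 = 1587 ; 7900 × 0.521 = 4116 — total 5703
Group 2: 3100 × 0.974 = 3019
Group 3: 11100 × 0.991 = 11000
Group 4: 7900 × 0.973 + 1900 × 0.329 = 7687 + 625 = 8312
Giving 5703 / 3019 / 11000 / 8312.
Period 2.
Births: 3019 × 0.143 = 432 ; 11000 × 0.521 = 5731 — total 6163
Group 2: 5703 × 0.974 = 5555
Group 3: 3019 × 0.991 = 2992
Group 4: 11000 × 0.973 + 8312 × 0.329 = 10703 + 2735 = 13438
Giving 6163 / 5555 / 2992 / 13438.

6163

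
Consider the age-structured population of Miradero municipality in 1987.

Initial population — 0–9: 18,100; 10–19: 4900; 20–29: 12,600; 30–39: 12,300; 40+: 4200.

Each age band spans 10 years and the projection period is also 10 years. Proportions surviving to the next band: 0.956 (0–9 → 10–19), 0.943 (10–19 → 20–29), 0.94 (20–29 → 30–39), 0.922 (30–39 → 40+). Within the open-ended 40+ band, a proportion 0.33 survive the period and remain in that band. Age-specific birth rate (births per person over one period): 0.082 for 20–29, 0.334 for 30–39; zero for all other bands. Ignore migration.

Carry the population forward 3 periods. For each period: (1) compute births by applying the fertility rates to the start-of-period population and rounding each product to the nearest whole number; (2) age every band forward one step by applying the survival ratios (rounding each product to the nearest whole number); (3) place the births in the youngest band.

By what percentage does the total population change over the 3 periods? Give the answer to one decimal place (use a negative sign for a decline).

-31.1

[period 1]
Births: 12600 × 0.082 = 1033 ; 12300 × 0.334 = 4108 → 5141
10–19: 18100 × 0.956 = 17304
20–29: 4900 × 0.943 = 4621
30–39: 12600 × 0.94 = 11844
40+: 12300 × 0.922 + 4200 × 0.33 = 11341 + 1386 = 12727
End of period: [5141, 17304, 4621, 11844, 12727]
[period 2]
Births: 4621 × 0.082 = 379 ; 11844 × 0.334 = 3956 → 4335
10–19: 5141 × 0.956 = 4915
20–29: 17304 × 0.943 = 16318
30–39: 4621 × 0.94 = 4344
40+: 11844 × 0.922 + 12727 × 0.33 = 10920 + 4200 = 15120
End of period: [4335, 4915, 16318, 4344, 15120]
[period 3]
Births: 16318 × 0.082 = 1338 ; 4344 × 0.334 = 1451 → 2789
10–19: 4335 × 0.956 = 4144
20–29: 4915 × 0.943 = 4635
30–39: 16318 × 0.94 = 15339
40+: 4344 × 0.922 + 15120 × 0.33 = 4005 + 4990 = 8995
End of period: [2789, 4144, 4635, 15339, 8995]
Total: 52100 → 35902; change = -16198; percentage change = -31.1%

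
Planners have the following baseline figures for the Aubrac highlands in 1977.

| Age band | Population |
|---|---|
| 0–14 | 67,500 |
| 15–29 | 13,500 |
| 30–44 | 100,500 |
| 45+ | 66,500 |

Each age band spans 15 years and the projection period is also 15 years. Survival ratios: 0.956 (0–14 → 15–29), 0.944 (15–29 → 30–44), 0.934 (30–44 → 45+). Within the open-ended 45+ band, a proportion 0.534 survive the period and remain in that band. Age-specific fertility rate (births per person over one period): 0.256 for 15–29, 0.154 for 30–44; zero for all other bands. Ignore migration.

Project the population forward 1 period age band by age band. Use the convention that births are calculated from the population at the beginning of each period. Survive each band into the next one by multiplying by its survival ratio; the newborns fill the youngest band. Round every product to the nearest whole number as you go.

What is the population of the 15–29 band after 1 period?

After projecting period 1:
Births: 13500 × 0.256 = 3456  |  100500 × 0.154 = 15477 → 18933
15–29: 67500 × 0.956 = 64530
30–44: 13500 × 0.944 = 12744
45+: 100500 × 0.934 + 66500 × 0.534 = 93867 + 35511 = 129378
Giving 18933 / 64530 / 12744 / 129378.

64530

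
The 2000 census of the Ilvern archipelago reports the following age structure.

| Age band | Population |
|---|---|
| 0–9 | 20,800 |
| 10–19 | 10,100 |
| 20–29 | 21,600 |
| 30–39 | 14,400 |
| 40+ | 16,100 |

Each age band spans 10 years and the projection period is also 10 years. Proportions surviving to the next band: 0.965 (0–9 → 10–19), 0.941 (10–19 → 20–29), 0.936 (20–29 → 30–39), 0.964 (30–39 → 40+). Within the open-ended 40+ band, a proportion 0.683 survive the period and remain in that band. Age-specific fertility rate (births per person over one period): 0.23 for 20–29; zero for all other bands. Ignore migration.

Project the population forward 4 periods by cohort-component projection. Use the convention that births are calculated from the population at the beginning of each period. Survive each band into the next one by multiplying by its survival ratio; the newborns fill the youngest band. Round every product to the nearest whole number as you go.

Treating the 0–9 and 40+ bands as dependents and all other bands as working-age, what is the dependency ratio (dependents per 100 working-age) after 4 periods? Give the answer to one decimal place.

393.9

Numbering the groups 1..5 from youngest to oldest:
Period 1.
Births: 21600 * 0.23 = 4968
Group 2: 20800 * 0.965 = 20072
Group 3: 10100 * 0.941 = 9504
Group 4: 21600 * 0.936 = 20218
Group 5: 14400 * 0.964 + 16100 * 0.683 = 13882 + 10996 = 24878
Population now: 0–9=4968, 10–19=20072, 20–29=9504, 30–39=20218, 40+=24878
Period 2.
Births: 9504 * 0.23 = 2186
Group 2: 4968 * 0.965 = 4794
Group 3: 20072 * 0.941 = 18888
Group 4: 9504 * 0.936 = 8896
Group 5: 20218 * 0.964 + 24878 * 0.683 = 19490 + 16992 = 36482
Population now: 0–9=2186, 10–19=4794, 20–29=18888, 30–39=8896, 40+=36482
Period 3.
Births: 18888 * 0.23 = 4344
Group 2: 2186 * 0.965 = 2109
Group 3: 4794 * 0.941 = 4511
Group 4: 18888 * 0.936 = 17679
Group 5: 8896 * 0.964 + 36482 * 0.683 = 8576 + 24917 = 33493
Population now: 0–9=4344, 10–19=2109, 20–29=4511, 30–39=17679, 40+=33493
Period 4.
Births: 4511 * 0.23 = 1038
Group 2: 4344 * 0.965 = 4192
Group 3: 2109 * 0.941 = 1985
Group 4: 4511 * 0.936 = 4222
Group 5: 17679 * 0.964 + 33493 * 0.683 = 17043 + 22876 = 39919
Population now: 0–9=1038, 10–19=4192, 20–29=1985, 30–39=4222, 40+=39919
Dependents (band 0–9 + band 40+) = 1038 + 39919 = 40957; working-age = 10399; ratio = 40957/10399 × 100 = 393.9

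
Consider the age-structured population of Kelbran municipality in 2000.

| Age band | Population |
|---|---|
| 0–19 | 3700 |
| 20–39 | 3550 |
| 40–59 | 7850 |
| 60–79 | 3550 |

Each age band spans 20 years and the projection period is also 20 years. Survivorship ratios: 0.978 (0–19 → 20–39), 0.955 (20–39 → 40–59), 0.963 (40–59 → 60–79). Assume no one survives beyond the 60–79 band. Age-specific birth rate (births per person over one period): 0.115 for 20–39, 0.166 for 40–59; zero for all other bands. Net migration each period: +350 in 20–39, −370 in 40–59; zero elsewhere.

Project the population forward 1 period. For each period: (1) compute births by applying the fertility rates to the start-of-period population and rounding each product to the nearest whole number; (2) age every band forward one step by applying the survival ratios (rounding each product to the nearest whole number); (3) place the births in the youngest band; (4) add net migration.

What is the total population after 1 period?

Period 1.
Births: 3550 × 0.115 = 408, 7850 × 0.166 = 1303 ⇒ total 1711
20–39: 3700 × 0.978 = 3619
40–59: 3550 × 0.955 = 3390
60–79: 7850 × 0.963 = 7560
Net migration: 20–39 + 350 → 3969; 40–59 − 370 → 3020
Giving 1711 / 3969 / 3020 / 7560.
Total after period 1: 1711 + 3969 + 3020 + 7560 = 16260

16260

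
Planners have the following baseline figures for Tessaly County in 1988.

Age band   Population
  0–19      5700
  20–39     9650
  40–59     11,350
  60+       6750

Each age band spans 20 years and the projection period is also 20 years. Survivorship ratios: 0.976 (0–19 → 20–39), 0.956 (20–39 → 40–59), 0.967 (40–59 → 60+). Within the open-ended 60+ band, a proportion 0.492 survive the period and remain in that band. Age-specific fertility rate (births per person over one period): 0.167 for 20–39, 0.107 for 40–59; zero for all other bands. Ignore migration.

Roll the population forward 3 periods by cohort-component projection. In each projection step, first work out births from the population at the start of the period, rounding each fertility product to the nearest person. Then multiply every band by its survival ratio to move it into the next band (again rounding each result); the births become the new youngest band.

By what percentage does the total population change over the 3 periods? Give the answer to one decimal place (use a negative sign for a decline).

-44.6

Let band 1 be 0–19 through band 4 = 60+.
[period 1]
Births: 9650 × 0.167 = 1612, 11350 × 0.107 = 1214 ⇒ total 2826
Band 2: 5700 × 0.976 = 5563
Band 3: 9650 × 0.956 = 9225
Band 4: 11350 × 0.967 + 6750 × 0.492 = 10975 + 3321 = 14296
Population now: 0–19=2826, 20–39=5563, 40–59=9225, 60+=14296
[period 2]
Births: 5563 × 0.167 = 929, 9225 × 0.107 = 987 ⇒ total 1916
Band 2: 2826 × 0.976 = 2758
Band 3: 5563 × 0.956 = 5318
Band 4: 9225 × 0.967 + 14296 × 0.492 = 8921 + 7034 = 15955
Population now: 0–19=1916, 20–39=2758, 40–59=5318, 60+=15955
[period 3]
Births: 2758 × 0.167 = 461, 5318 × 0.107 = 569 ⇒ total 1030
Band 2: 1916 × 0.976 = 1870
Band 3: 2758 × 0.956 = 2637
Band 4: 5318 × 0.967 + 15955 × 0.492 = 5143 + 7850 = 12993
Population now: 0–19=1030, 20–39=1870, 40–59=2637, 60+=12993
Total: 33450 → 18530; change = -14920; percentage change = -44.6%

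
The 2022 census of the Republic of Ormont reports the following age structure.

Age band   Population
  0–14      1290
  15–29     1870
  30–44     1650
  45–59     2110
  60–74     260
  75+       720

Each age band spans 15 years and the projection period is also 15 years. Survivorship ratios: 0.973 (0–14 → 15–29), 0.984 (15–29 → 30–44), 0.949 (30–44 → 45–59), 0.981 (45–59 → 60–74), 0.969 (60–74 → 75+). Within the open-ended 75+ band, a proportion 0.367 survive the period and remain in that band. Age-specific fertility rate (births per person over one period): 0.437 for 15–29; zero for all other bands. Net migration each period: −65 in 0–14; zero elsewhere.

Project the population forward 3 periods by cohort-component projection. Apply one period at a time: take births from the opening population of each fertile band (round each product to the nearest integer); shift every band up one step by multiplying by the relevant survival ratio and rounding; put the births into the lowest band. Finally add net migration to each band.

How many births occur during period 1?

(Groups numbered youngest = 1 to oldest = 6.)
Period 1:
Births: 1870 * 0.437 = 817
Group 2: 1290 * 0.973 = 1255
Group 3: 1870 * 0.984 = 1840
Group 4: 1650 * 0.949 = 1566
Group 5: 2110 * 0.981 = 2070
Group 6: 260 * 0.969 + 720 * 0.367 = 252 + 264 = 516
Net migration: Group 1 − 65 → 752
Giving 752 / 1255 / 1840 / 1566 / 2070 / 516.

817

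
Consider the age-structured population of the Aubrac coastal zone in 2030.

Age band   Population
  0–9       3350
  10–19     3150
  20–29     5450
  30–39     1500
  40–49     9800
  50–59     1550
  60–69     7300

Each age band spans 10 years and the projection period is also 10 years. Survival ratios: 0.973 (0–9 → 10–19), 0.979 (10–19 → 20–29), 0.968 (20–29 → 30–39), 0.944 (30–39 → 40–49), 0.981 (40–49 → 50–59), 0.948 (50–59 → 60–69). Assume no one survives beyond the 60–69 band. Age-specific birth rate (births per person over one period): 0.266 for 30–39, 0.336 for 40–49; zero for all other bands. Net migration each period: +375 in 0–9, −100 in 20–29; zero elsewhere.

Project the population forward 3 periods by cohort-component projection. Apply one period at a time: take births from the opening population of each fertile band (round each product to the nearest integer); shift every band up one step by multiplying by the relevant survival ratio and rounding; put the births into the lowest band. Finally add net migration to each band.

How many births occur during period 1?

3692

Period 1.
Births: 1500 × 0.266 = 399, 9800 × 0.336 = 3293 ⇒ total 3692
10–19: 3350 × 0.973 = 3260
20–29: 3150 × 0.979 = 3084
30–39: 5450 × 0.968 = 5276
40–49: 1500 × 0.944 = 1416
50–59: 9800 × 0.981 = 9614
60–69: 1550 × 0.948 = 1469
Net migration: 0–9 + 375 → 4067; 20–29 − 100 → 2984
End of period: [4067, 3260, 2984, 5276, 1416, 9614, 1469]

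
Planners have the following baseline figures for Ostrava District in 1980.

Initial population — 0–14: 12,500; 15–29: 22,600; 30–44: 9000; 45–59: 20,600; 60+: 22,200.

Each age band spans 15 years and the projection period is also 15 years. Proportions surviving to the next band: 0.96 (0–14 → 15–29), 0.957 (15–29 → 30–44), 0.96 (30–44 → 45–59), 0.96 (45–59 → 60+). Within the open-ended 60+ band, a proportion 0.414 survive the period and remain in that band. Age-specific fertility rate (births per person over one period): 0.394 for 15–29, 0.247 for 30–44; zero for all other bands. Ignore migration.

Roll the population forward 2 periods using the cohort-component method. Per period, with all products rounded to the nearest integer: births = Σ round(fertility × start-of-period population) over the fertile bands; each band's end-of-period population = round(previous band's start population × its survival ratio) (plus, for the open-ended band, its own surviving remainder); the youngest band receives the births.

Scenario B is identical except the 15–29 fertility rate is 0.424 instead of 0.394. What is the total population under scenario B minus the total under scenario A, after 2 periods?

1011

Call the groups 1 to 5, youngest first.
[period 1]
Births: 22600 × 0.394 = 8904 ; 9000 × 0.247 = 2223 → 11127
Group 2: 12500 × 0.96 = 12000
Group 3: 22600 × 0.957 = 21628
Group 4: 9000 × 0.96 = 8640
Group 5: 20600 × 0.96 + 22200 × 0.414 = 19776 + 9191 = 28967
→ [11127, 12000, 21628, 8640, 28967]
[period 2]
Births: 12000 × 0.394 = 4728 ; 21628 × 0.247 = 5342 → 10070
Group 2: 11127 × 0.96 = 10682
Group 3: 12000 × 0.957 = 11484
Group 4: 21628 × 0.96 = 20763
Group 5: 8640 × 0.96 + 28967 × 0.414 = 8294 + 11992 = 20286
→ [10070, 10682, 11484, 20763, 20286]
Scenario A total after 2 periods: 73285
Scenario B projection —
[period 1]
Births: 22600 × 0.424 = 9582 ; 9000 × 0.247 = 2223 → 11805
Group 2: 12500 × 0.96 = 12000
Group 3: 22600 × 0.957 = 21628
Group 4: 9000 × 0.96 = 8640
Group 5: 20600 × 0.96 + 22200 × 0.414 = 19776 + 9191 = 28967
→ [11805, 12000, 21628, 8640, 28967]
[period 2]
Births: 12000 × 0.424 = 5088 ; 21628 × 0.247 = 5342 → 10430
Group 2: 11805 × 0.96 = 11333
Group 3: 12000 × 0.957 = 11484
Group 4: 21628 × 0.96 = 20763
Group 5: 8640 × 0.96 + 28967 × 0.414 = 8294 + 11992 = 20286
→ [10430, 11333, 11484, 20763, 20286]
Scenario B total after 2 periods: 74296
Difference B − A = 74296 − 73285 = 1011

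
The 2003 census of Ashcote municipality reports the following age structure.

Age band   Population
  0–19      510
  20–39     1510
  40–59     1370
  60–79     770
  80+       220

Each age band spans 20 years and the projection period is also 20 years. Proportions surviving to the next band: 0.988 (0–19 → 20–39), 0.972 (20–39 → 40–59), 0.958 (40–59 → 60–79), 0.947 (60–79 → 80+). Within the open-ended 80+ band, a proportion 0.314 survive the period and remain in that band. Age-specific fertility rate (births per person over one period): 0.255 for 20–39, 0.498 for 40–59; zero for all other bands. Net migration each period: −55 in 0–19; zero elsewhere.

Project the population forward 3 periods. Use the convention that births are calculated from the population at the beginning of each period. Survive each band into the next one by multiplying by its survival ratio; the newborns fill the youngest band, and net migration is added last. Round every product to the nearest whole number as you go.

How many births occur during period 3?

499

Period 1.
Births: 1510 × 0.255 = 385  |  1370 × 0.498 = 682 — total 1067
20–39: 510 × 0.988 = 504
40–59: 1510 × 0.972 = 1468
60–79: 1370 × 0.958 = 1312
80+: 770 × 0.947 + 220 × 0.314 = 729 + 69 = 798
Net migration: 0–19 − 55 → 1012
Population now: 0–19=1012, 20–39=504, 40–59=1468, 60–79=1312, 80+=798
Period 2.
Births: 504 × 0.255 = 129  |  1468 × 0.498 = 731 — total 860
20–39: 1012 × 0.988 = 1000
40–59: 504 × 0.972 = 490
60–79: 1468 × 0.958 = 1406
80+: 1312 × 0.947 + 798 × 0.314 = 1242 + 251 = 1493
Net migration: 0–19 − 55 → 805
Population now: 0–19=805, 20–39=1000, 40–59=490, 60–79=1406, 80+=1493
Period 3.
Births: 1000 × 0.255 = 255  |  490 × 0.498 = 244 — total 499
20–39: 805 × 0.988 = 795
40–59: 1000 × 0.972 = 972
60–79: 490 × 0.958 = 469
80+: 1406 × 0.947 + 1493 × 0.314 = 1331 + 469 = 1800
Net migration: 0–19 − 55 → 444
Population now: 0–19=444, 20–39=795, 40–59=972, 60–79=469, 80+=1800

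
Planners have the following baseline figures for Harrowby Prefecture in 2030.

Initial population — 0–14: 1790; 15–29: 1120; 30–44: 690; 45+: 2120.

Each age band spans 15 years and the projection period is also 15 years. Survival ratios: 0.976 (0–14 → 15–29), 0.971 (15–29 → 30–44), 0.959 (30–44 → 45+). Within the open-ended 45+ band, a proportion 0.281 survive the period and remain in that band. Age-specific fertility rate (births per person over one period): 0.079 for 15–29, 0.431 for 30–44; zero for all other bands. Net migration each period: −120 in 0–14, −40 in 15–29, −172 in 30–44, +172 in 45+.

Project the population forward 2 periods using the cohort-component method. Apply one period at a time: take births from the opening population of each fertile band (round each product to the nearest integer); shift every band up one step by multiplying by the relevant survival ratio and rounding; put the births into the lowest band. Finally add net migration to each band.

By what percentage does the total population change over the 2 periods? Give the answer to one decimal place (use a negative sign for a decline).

-37.7

Period 1.
Births: 1120 × 0.079 = 88, 690 × 0.431 = 297 — total 385
15–29: 1790 × 0.976 = 1747
30–44: 1120 × 0.971 = 1088
45+: 690 × 0.959 + 2120 × 0.281 = 662 + 596 = 1258
Net migration: 0–14 − 120 → 265; 15–29 − 40 → 1707; 30–44 − 172 → 916; 45+ + 172 → 1430
Giving 265 / 1707 / 916 / 1430.
Period 2.
Births: 1707 × 0.079 = 135, 916 × 0.431 = 395 — total 530
15–29: 265 × 0.976 = 259
30–44: 1707 × 0.971 = 1657
45+: 916 × 0.959 + 1430 × 0.281 = 878 + 402 = 1280
Net migration: 0–14 − 120 → 410; 15–29 − 40 → 219; 30–44 − 172 → 1485; 45+ + 172 → 1452
Giving 410 / 219 / 1485 / 1452.
Total: 5720 → 3566; change = -2154; percentage change = -37.7%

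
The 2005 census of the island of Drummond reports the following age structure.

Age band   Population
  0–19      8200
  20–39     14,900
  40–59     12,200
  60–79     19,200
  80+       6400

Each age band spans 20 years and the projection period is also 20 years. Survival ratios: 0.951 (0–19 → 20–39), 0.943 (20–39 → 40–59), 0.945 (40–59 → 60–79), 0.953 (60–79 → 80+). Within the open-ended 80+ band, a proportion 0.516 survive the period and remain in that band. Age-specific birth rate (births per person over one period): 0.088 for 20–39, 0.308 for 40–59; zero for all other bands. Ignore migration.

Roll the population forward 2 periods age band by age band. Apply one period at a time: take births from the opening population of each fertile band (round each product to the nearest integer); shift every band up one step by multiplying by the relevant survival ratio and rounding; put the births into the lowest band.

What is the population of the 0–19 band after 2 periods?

5014

(Groups numbered youngest = 1 to oldest = 5.)
[period 1]
Births: 14900 × 0.088 = 1311, 12200 × 0.308 = 3758 — total 5069
Group 2: 8200 × 0.951 = 7798
Group 3: 14900 × 0.943 = 14051
Group 4: 12200 × 0.945 = 11529
Group 5: 19200 × 0.953 + 6400 × 0.516 = 18298 + 3302 = 21600
Population now: 0–19=5069, 20–39=7798, 40–59=14051, 60–79=11529, 80+=21600
[period 2]
Births: 7798 × 0.088 = 686, 14051 × 0.308 = 4328 — total 5014
Group 2: 5069 × 0.951 = 4821
Group 3: 7798 × 0.943 = 7354
Group 4: 14051 × 0.945 = 13278
Group 5: 11529 × 0.953 + 21600 × 0.516 = 10987 + 11146 = 22133
Population now: 0–19=5014, 20–39=4821, 40–59=7354, 60–79=13278, 80+=22133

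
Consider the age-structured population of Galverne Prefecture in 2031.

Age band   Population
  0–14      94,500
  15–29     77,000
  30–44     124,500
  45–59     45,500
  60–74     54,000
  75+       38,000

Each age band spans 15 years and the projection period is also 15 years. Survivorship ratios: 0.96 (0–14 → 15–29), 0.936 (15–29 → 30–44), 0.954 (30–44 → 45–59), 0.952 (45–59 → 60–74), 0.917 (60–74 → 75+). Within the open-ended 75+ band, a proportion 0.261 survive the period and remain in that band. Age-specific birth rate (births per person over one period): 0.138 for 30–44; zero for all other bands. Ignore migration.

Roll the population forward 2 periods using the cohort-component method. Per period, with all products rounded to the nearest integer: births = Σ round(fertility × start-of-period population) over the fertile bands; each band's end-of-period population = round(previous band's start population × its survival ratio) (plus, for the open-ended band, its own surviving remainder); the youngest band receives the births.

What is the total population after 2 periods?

Call the groups 1 to 6, youngest first.
[period 1]
Births: 124500 × 0.138 = 17181
Group 2: 94500 × 0.96 = 90720
Group 3: 77000 × 0.936 = 72072
Group 4: 124500 × 0.954 = 118773
Group 5: 45500 × 0.952 = 43316
Group 6: 54000 × 0.917 + 38000 × 0.261 = 49518 + 9918 = 59436
Population now: 0–14=17181, 15–29=90720, 30–44=72072, 45–59=118773, 60–74=43316, 75+=59436
[period 2]
Births: 72072 × 0.138 = 9946
Group 2: 17181 × 0.96 = 16494
Group 3: 90720 × 0.936 = 84914
Group 4: 72072 × 0.954 = 68757
Group 5: 118773 × 0.952 = 113072
Group 6: 43316 × 0.917 + 59436 × 0.261 = 39721 + 15513 = 55234
Population now: 0–14=9946, 15–29=16494, 30–44=84914, 45–59=68757, 60–74=113072, 75+=55234
Total after period 2: 9946 + 16494 + 84914 + 68757 + 113072 + 55234 = 348417

348417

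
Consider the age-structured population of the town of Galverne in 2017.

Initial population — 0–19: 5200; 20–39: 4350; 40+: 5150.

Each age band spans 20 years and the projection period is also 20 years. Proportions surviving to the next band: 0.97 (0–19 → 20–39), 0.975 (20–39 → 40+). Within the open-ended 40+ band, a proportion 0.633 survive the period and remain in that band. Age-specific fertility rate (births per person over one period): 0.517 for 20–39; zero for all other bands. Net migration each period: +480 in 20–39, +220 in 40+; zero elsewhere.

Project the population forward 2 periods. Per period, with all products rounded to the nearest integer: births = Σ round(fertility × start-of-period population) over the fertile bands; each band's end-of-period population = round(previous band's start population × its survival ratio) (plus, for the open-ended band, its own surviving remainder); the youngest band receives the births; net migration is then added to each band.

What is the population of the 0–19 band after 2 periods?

Call the bands 1 to 3, youngest first.
Period 1.
Births: 4350 × 0.517 = 2249
Band 2: 5200 × 0.97 = 5044
Band 3: 4350 × 0.975 + 5150 × 0.633 = 4241 + 3260 = 7501
Net migration: Band 2 + 480 → 5524; Band 3 + 220 → 7721
End of period: [2249, 5524, 7721]
Period 2.
Births: 5524 × 0.517 = 2856
Band 2: 2249 × 0.97 = 2182
Band 3: 5524 × 0.975 + 7721 × 0.633 = 5386 + 4887 = 10273
Net migration: Band 2 + 480 → 2662; Band 3 + 220 → 10493
End of period: [2856, 2662, 10493]

2856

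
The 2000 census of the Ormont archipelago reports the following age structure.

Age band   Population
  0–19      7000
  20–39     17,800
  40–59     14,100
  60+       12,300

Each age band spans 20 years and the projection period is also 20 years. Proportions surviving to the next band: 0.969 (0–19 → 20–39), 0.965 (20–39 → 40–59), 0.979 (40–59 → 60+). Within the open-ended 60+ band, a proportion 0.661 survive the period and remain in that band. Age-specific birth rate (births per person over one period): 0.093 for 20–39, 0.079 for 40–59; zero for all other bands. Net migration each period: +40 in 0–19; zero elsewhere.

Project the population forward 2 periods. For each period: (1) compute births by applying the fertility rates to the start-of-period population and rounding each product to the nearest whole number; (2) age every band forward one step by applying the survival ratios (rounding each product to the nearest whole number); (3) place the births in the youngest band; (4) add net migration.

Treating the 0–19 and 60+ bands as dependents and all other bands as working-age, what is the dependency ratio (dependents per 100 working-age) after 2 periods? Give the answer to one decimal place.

After projecting period 1:
Births: 17800 × 0.093 = 1655 ; 14100 × 0.079 = 1114 — total 2769
20–39: 7000 × 0.969 = 6783
40–59: 17800 × 0.965 = 17177
60+: 14100 × 0.979 + 12300 × 0.661 = 13804 + 8130 = 21934
Net migration: 0–19 + 40 → 2809
→ [2809, 6783, 17177, 21934]
After projecting period 2:
Births: 6783 × 0.093 = 631 ; 17177 × 0.079 = 1357 — total 1988
20–39: 2809 × 0.969 = 2722
40–59: 6783 × 0.965 = 6546
60+: 17177 × 0.979 + 21934 × 0.661 = 16816 + 14498 = 31314
Net migration: 0–19 + 40 → 2028
→ [2028, 2722, 6546, 31314]
Dependents (band 0–19 + band 60+) = 2028 + 31314 = 33342; working-age = 9268; ratio = 33342/9268 × 100 = 359.8

359.8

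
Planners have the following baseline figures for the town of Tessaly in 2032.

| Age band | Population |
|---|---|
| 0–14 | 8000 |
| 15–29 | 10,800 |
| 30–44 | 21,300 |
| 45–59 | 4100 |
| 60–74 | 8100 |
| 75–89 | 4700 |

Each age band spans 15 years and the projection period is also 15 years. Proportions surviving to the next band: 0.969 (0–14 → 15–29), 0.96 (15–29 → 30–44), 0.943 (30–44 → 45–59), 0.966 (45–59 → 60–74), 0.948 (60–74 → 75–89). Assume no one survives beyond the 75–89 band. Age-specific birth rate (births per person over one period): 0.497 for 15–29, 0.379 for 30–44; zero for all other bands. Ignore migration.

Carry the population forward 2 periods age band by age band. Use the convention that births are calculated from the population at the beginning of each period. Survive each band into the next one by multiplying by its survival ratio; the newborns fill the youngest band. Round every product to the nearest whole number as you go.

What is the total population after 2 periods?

61183

Numbering the bands 1..6 from youngest to oldest:
— Period 1 —
Births: 10800 × 0.497 = 5368, 21300 × 0.379 = 8073 ⇒ total 13441
Band 2: 8000 × 0.969 = 7752
Band 3: 10800 × 0.96 = 10368
Band 4: 21300 × 0.943 = 20086
Band 5: 4100 × 0.966 = 3961
Band 6: 8100 × 0.948 = 7679
Giving 13441 / 7752 / 10368 / 20086 / 3961 / 7679.
— Period 2 —
Births: 7752 × 0.497 = 3853, 10368 × 0.379 = 3929 ⇒ total 7782
Band 2: 13441 × 0.969 = 13024
Band 3: 7752 × 0.96 = 7442
Band 4: 10368 × 0.943 = 9777
Band 5: 20086 × 0.966 = 19403
Band 6: 3961 × 0.948 = 3755
Giving 7782 / 13024 / 7442 / 9777 / 19403 / 3755.
Total after period 2: 7782 + 13024 + 7442 + 9777 + 19403 + 3755 = 61183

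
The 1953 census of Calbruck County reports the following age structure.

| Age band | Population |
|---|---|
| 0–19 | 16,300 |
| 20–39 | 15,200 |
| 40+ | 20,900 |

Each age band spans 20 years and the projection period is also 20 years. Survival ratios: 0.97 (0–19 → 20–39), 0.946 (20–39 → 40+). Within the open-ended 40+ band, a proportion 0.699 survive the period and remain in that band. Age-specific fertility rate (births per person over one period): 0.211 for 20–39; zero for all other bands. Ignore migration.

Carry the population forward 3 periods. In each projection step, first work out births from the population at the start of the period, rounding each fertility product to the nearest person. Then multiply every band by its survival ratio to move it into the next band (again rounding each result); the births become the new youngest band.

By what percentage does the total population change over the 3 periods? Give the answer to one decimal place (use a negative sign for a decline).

Period 1.
Births: 15200 * 0.211 = 3207
20–39: 16300 * 0.97 = 15811
40+: 15200 * 0.946 + 20900 * 0.699 = 14379 + 14609 = 28988
Giving 3207 / 15811 / 28988.
Period 2.
Births: 15811 * 0.211 = 3336
20–39: 3207 * 0.97 = 3111
40+: 15811 * 0.946 + 28988 * 0.699 = 14957 + 20263 = 35220
Giving 3336 / 3111 / 35220.
Period 3.
Births: 3111 * 0.211 = 656
20–39: 3336 * 0.97 = 3236
40+: 3111 * 0.946 + 35220 * 0.699 = 2943 + 24619 = 27562
Giving 656 / 3236 / 27562.
Total: 52400 → 31454; change = -20946; percentage change = -40.0%

-40.0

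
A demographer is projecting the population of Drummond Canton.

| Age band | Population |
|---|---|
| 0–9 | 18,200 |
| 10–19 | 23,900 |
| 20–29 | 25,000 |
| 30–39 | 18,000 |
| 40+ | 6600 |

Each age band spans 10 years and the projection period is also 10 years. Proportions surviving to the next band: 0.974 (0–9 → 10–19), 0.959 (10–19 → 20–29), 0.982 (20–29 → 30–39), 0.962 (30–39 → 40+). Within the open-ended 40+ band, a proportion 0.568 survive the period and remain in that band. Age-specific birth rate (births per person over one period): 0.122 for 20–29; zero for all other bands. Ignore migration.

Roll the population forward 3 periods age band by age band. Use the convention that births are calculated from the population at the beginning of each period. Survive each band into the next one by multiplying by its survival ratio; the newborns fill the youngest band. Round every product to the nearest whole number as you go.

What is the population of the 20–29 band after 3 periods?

— Period 1 —
Births: 25000 × 0.122 = 3050
10–19: 18200 × 0.974 = 17727
20–29: 23900 × 0.959 = 22920
30–39: 25000 × 0.982 = 24550
40+: 18000 × 0.962 + 6600 × 0.568 = 17316 + 3749 = 21065
Population now: 0–9=3050, 10–19=17727, 20–29=22920, 30–39=24550, 40+=21065
— Period 2 —
Births: 22920 × 0.122 = 2796
10–19: 3050 × 0.974 = 2971
20–29: 17727 × 0.959 = 17000
30–39: 22920 × 0.982 = 22507
40+: 24550 × 0.962 + 21065 × 0.568 = 23617 + 11965 = 35582
Population now: 0–9=2796, 10–19=2971, 20–29=17000, 30–39=22507, 40+=35582
— Period 3 —
Births: 17000 × 0.122 = 2074
10–19: 2796 × 0.974 = 2723
20–29: 2971 × 0.959 = 2849
30–39: 17000 × 0.982 = 16694
40+: 22507 × 0.962 + 35582 × 0.568 = 21652 + 20211 = 41863
Population now: 0–9=2074, 10–19=2723, 20–29=2849, 30–39=16694, 40+=41863

2849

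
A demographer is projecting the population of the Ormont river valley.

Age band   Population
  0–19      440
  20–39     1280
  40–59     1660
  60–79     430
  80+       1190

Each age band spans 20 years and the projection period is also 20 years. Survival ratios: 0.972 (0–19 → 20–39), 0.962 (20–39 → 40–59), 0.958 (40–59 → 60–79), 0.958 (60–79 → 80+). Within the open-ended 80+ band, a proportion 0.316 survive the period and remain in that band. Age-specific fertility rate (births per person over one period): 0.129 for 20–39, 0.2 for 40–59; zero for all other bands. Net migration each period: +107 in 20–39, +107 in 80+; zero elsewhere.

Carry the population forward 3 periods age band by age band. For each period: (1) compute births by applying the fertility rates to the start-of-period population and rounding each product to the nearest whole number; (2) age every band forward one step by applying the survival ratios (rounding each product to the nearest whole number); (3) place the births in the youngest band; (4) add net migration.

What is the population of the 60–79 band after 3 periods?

Period 1.
Births: 1280 × 0.129 = 165  |  1660 × 0.2 = 332 → 497
20–39: 440 × 0.972 = 428
40–59: 1280 × 0.962 = 1231
60–79: 1660 × 0.958 = 1590
80+: 430 × 0.958 + 1190 × 0.316 = 412 + 376 = 788
Net migration: 20–39 + 107 → 535; 80+ + 107 → 895
End of period: [497, 535, 1231, 1590, 895]
Period 2.
Births: 535 × 0.129 = 69  |  1231 × 0.2 = 246 → 315
20–39: 497 × 0.972 = 483
40–59: 535 × 0.962 = 515
60–79: 1231 × 0.958 = 1179
80+: 1590 × 0.958 + 895 × 0.316 = 1523 + 283 = 1806
Net migration: 20–39 + 107 → 590; 80+ + 107 → 1913
End of period: [315, 590, 515, 1179, 1913]
Period 3.
Births: 590 × 0.129 = 76  |  515 × 0.2 = 103 → 179
20–39: 315 × 0.972 = 306
40–59: 590 × 0.962 = 568
60–79: 515 × 0.958 = 493
80+: 1179 × 0.958 + 1913 × 0.316 = 1129 + 605 = 1734
Net migration: 20–39 + 107 → 413; 80+ + 107 → 1841
End of period: [179, 413, 568, 493, 1841]

493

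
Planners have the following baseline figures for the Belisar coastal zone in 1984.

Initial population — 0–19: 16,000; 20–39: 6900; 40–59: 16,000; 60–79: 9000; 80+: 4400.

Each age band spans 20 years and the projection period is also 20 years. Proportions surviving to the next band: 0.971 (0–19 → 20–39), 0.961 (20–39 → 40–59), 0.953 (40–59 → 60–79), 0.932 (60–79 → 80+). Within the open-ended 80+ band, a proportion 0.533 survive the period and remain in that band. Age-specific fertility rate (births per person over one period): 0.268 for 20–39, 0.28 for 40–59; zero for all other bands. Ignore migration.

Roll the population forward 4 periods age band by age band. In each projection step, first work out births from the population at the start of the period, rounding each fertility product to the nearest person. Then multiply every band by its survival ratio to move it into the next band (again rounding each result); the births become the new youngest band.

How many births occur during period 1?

Call the groups 1 to 5, youngest first.
After projecting period 1:
Births: 6900 × 0.268 = 1849  |  16000 × 0.28 = 4480 → 6329
Group 2: 16000 × 0.971 = 15536
Group 3: 6900 × 0.961 = 6631
Group 4: 16000 × 0.953 = 15248
Group 5: 9000 × 0.932 + 4400 × 0.533 = 8388 + 2345 = 10733
Population now: 0–19=6329, 20–39=15536, 40–59=6631, 60–79=15248, 80+=10733

6329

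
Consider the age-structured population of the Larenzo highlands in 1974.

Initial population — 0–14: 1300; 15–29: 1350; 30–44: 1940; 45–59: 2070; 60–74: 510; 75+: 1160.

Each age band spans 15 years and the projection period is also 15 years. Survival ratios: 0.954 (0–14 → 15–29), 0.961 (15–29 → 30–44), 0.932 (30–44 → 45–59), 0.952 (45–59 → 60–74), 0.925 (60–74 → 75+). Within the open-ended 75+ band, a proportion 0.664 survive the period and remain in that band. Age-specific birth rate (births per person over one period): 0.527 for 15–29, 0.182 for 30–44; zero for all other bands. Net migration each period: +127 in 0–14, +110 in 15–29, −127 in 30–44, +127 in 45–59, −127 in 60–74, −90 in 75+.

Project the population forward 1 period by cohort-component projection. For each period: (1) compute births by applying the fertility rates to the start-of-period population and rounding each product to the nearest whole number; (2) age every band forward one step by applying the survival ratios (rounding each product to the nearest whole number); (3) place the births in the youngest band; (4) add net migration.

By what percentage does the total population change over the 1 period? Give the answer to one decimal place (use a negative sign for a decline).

3.7

Call the groups 1 to 6, youngest first.
[period 1]
Births: 1350 × 0.527 = 711, 1940 × 0.182 = 353 — total 1064
Group 2: 1300 × 0.954 = 1240
Group 3: 1350 × 0.961 = 1297
Group 4: 1940 × 0.932 = 1808
Group 5: 2070 × 0.952 = 1971
Group 6: 510 × 0.925 + 1160 × 0.664 = 472 + 770 = 1242
Net migration: Group 1 + 127 → 1191; Group 2 + 110 → 1350; Group 3 − 127 → 1170; Group 4 + 127 → 1935; Group 5 − 127 → 1844; Group 6 − 90 → 1152
Giving 1191 / 1350 / 1170 / 1935 / 1844 / 1152.
Total: 8330 → 8642; change = 312; percentage change = 3.7%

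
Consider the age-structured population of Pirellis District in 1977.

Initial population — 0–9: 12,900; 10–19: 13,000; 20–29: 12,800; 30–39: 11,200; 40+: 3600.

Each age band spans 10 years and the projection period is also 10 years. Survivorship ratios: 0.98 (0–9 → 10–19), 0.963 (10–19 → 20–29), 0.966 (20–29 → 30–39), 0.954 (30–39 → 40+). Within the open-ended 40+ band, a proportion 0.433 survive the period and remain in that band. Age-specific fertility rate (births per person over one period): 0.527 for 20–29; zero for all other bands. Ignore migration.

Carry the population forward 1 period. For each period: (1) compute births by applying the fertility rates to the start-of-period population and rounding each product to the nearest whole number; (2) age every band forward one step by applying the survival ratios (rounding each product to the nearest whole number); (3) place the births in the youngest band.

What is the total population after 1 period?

56516

— Period 1 —
Births: 12800 × 0.527 = 6746
10–19: 12900 × 0.98 = 12642
20–29: 13000 × 0.963 = 12519
30–39: 12800 × 0.966 = 12365
40+: 11200 × 0.954 + 3600 × 0.433 = 10685 + 1559 = 12244
→ [6746, 12642, 12519, 12365, 12244]
Total after period 1: 6746 + 12642 + 12519 + 12365 + 12244 = 56516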